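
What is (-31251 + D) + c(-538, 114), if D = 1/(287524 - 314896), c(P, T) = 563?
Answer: -839991937/27372 ≈ -30688.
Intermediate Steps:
D = -1/27372 (D = 1/(-27372) = -1/27372 ≈ -3.6534e-5)
(-31251 + D) + c(-538, 114) = (-31251 - 1/27372) + 563 = -855402373/27372 + 563 = -839991937/27372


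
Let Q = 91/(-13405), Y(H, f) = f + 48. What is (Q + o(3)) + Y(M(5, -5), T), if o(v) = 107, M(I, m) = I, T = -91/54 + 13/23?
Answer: 365976739/2378430 ≈ 153.87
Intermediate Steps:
T = -1391/1242 (T = -91*1/54 + 13*(1/23) = -91/54 + 13/23 = -1391/1242 ≈ -1.1200)
Y(H, f) = 48 + f
Q = -13/1915 (Q = 91*(-1/13405) = -13/1915 ≈ -0.0067885)
(Q + o(3)) + Y(M(5, -5), T) = (-13/1915 + 107) + (48 - 1391/1242) = 204892/1915 + 58225/1242 = 365976739/2378430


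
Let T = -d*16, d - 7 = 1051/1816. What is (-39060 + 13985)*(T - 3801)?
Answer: 22325601475/227 ≈ 9.8351e+7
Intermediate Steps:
d = 13763/1816 (d = 7 + 1051/1816 = 13763/1816 ≈ 7.5787)
T = -27526/227 (T = -1*13763/1816*16 = -13763/1816*16 = -27526/227 ≈ -121.26)
(-39060 + 13985)*(T - 3801) = (-39060 + 13985)*(-27526/227 - 3801) = -25075*(-890353/227) = 22325601475/227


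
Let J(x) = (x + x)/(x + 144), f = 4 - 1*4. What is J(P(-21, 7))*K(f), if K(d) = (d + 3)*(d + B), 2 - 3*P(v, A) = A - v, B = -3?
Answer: 234/203 ≈ 1.1527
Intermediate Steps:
P(v, A) = 2/3 - A/3 + v/3 (P(v, A) = 2/3 - (A - v)/3 = 2/3 + (-A/3 + v/3) = 2/3 - A/3 + v/3)
f = 0 (f = 4 - 4 = 0)
K(d) = (-3 + d)*(3 + d) (K(d) = (d + 3)*(d - 3) = (3 + d)*(-3 + d) = (-3 + d)*(3 + d))
J(x) = 2*x/(144 + x) (J(x) = (2*x)/(144 + x) = 2*x/(144 + x))
J(P(-21, 7))*K(f) = (2*(2/3 - 1/3*7 + (1/3)*(-21))/(144 + (2/3 - 1/3*7 + (1/3)*(-21))))*(-9 + 0**2) = (2*(2/3 - 7/3 - 7)/(144 + (2/3 - 7/3 - 7)))*(-9 + 0) = (2*(-26/3)/(144 - 26/3))*(-9) = (2*(-26/3)/(406/3))*(-9) = (2*(-26/3)*(3/406))*(-9) = -26/203*(-9) = 234/203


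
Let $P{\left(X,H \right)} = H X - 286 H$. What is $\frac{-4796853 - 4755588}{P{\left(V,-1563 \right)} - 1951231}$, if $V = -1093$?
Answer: $- \frac{9552441}{204146} \approx -46.792$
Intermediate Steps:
$P{\left(X,H \right)} = - 286 H + H X$
$\frac{-4796853 - 4755588}{P{\left(V,-1563 \right)} - 1951231} = \frac{-4796853 - 4755588}{- 1563 \left(-286 - 1093\right) - 1951231} = - \frac{9552441}{\left(-1563\right) \left(-1379\right) - 1951231} = - \frac{9552441}{2155377 - 1951231} = - \frac{9552441}{204146}$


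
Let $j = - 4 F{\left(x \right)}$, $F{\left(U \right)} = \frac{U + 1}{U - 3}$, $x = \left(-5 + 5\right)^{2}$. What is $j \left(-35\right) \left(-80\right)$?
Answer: $\frac{11200}{3} \approx 3733.3$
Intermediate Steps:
$x = 0$ ($x = 0^{2} = 0$)
$F{\left(U \right)} = \frac{1 + U}{-3 + U}$
$j = \frac{4}{3}$ ($j = - 4 \frac{1 + 0}{-3 + 0} = - 4 \frac{1}{-3} \cdot 1 = - 4 \left(\left(- \frac{1}{3}\right) 1\right) = \left(-4\right) \left(- \frac{1}{3}\right) = \frac{4}{3} \approx 1.3333$)
$j \left(-35\right) \left(-80\right) = \frac{4}{3} \left(-35\right) \left(-80\right) = \left(- \frac{140}{3}\right) \left(-80\right) = \frac{11200}{3}$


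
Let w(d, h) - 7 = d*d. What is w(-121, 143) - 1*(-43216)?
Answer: 57864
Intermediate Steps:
w(d, h) = 7 + d**2 (w(d, h) = 7 + d*d = 7 + d**2)
w(-121, 143) - 1*(-43216) = (7 + (-121)**2) - 1*(-43216) = (7 + 14641) + 43216 = 14648 + 43216 = 57864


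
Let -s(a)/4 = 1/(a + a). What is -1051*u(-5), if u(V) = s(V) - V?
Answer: -28377/5 ≈ -5675.4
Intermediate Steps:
s(a) = -2/a (s(a) = -4/(a + a) = -4*1/(2*a) = -2/a)
u(V) = -V - 2/V (u(V) = -2/V - V = -V - 2/V)
-1051*u(-5) = -1051*(-1*(-5) - 2/(-5)) = -1051*(5 - 2*(-⅕)) = -1051*(5 + ⅖) = -1051*27/5 = -28377/5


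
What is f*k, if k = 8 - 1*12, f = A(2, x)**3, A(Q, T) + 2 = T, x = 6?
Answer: -256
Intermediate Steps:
A(Q, T) = -2 + T
f = 64 (f = (-2 + 6)**3 = 4**3 = 64)
k = -4 (k = 8 - 12 = -4)
f*k = 64*(-4) = -256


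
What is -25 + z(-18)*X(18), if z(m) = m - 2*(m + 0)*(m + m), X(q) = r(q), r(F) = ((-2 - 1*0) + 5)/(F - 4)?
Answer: -2146/7 ≈ -306.57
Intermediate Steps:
r(F) = 3/(-4 + F) (r(F) = ((-2 + 0) + 5)/(-4 + F) = (-2 + 5)/(-4 + F) = 3/(-4 + F))
X(q) = 3/(-4 + q)
z(m) = m - 4*m² (z(m) = m - 2*m*2*m = m - 4*m²)
-25 + z(-18)*X(18) = -25 + (-18*(1 - 4*(-18)))*(3/(-4 + 18)) = -25 + (-18*(1 + 72))*(3/14) = -25 + (-18*73)*(3*(1/14)) = -25 - 1314*3/14 = -25 - 1971/7 = -2146/7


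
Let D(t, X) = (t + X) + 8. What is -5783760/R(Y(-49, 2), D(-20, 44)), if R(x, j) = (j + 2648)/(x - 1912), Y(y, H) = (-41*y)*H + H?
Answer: -304804152/67 ≈ -4.5493e+6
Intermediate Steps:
Y(y, H) = H - 41*H*y (Y(y, H) = -41*H*y + H = H - 41*H*y)
D(t, X) = 8 + X + t (D(t, X) = (X + t) + 8 = 8 + X + t)
R(x, j) = (2648 + j)/(-1912 + x)
-5783760/R(Y(-49, 2), D(-20, 44)) = -5783760*(-1912 + 2*(1 - 41*(-49)))/(2648 + (8 + 44 - 20)) = -5783760*(-1912 + 2*(1 + 2009))/(2648 + 32) = -5783760/(2680/(-1912 + 2*2010)) = -5783760/(2680/(-1912 + 4020)) = -5783760/(2680/2108) = -5783760/((1/2108)*2680) = -5783760/670/527 = -5783760*527/670 = -304804152/67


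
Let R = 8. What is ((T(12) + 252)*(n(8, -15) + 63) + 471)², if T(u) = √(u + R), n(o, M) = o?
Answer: 337300589 + 5215092*√5 ≈ 3.4896e+8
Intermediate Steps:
T(u) = √(8 + u) (T(u) = √(u + 8) = √(8 + u))
((T(12) + 252)*(n(8, -15) + 63) + 471)² = ((√(8 + 12) + 252)*(8 + 63) + 471)² = ((√20 + 252)*71 + 471)² = ((2*√5 + 252)*71 + 471)² = ((252 + 2*√5)*71 + 471)² = ((17892 + 142*√5) + 471)² = (18363 + 142*√5)²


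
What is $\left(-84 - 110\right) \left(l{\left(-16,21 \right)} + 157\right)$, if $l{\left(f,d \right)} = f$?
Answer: $-27354$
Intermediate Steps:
$\left(-84 - 110\right) \left(l{\left(-16,21 \right)} + 157\right) = \left(-84 - 110\right) \left(-16 + 157\right) = \left(-84 - 110\right) 141 = \left(-194\right) 141 = -27354$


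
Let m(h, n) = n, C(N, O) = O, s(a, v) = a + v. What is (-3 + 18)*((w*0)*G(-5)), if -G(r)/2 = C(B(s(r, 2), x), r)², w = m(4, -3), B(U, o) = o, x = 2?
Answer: 0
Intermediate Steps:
w = -3
G(r) = -2*r²
(-3 + 18)*((w*0)*G(-5)) = (-3 + 18)*((-3*0)*(-2*(-5)²)) = 15*(0*(-2*25)) = 15*(0*(-50)) = 15*0 = 0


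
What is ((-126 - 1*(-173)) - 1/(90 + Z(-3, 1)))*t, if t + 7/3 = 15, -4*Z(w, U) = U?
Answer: 213674/359 ≈ 595.19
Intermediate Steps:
Z(w, U) = -U/4
t = 38/3 (t = -7/3 + 15 = 38/3 ≈ 12.667)
((-126 - 1*(-173)) - 1/(90 + Z(-3, 1)))*t = ((-126 - 1*(-173)) - 1/(90 - 1/4*1))*(38/3) = ((-126 + 173) - 1/(90 - 1/4))*(38/3) = (47 - 1/359/4)*(38/3) = (47 - 1*4/359)*(38/3) = (47 - 4/359)*(38/3) = (16869/359)*(38/3) = 213674/359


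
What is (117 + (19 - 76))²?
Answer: 3600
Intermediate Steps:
(117 + (19 - 76))² = (117 - 57)² = 60² = 3600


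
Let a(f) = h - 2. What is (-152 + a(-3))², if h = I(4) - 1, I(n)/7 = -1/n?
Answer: 393129/16 ≈ 24571.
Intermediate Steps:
I(n) = -7/n (I(n) = 7*(-1/n) = -7/n)
h = -11/4 (h = -7/4 - 1 = -11/4 ≈ -2.7500)
a(f) = -19/4 (a(f) = -11/4 - 2 = -19/4)
(-152 + a(-3))² = (-152 - 19/4)² = (-627/4)² = 393129/16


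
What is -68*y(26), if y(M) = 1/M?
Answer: -34/13 ≈ -2.6154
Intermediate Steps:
-68*y(26) = -68/26 = -68*1/26 = -34/13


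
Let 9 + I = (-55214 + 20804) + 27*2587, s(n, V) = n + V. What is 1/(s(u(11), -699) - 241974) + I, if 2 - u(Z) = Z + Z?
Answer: 8598612989/242693 ≈ 35430.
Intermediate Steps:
u(Z) = 2 - 2*Z (u(Z) = 2 - (Z + Z) = 2 - 2*Z)
s(n, V) = V + n
I = 35430 (I = -9 + ((-55214 + 20804) + 27*2587) = -9 + (-34410 + 69849) = -9 + 35439 = 35430)
1/(s(u(11), -699) - 241974) + I = 1/((-699 + (2 - 2*11)) - 241974) + 35430 = 1/((-699 + (2 - 22)) - 241974) + 35430 = 1/((-699 - 20) - 241974) + 35430 = 1/(-719 - 241974) + 35430 = 1/(-242693) + 35430 = -1/242693 + 35430 = 8598612989/242693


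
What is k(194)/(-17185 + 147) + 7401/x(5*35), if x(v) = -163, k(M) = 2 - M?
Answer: -63033471/1388597 ≈ -45.394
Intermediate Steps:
k(194)/(-17185 + 147) + 7401/x(5*35) = (2 - 1*194)/(-17185 + 147) + 7401/(-163) = (2 - 194)/(-17038) + 7401*(-1/163) = -192*(-1/17038) - 7401/163 = 96/8519 - 7401/163 = -63033471/1388597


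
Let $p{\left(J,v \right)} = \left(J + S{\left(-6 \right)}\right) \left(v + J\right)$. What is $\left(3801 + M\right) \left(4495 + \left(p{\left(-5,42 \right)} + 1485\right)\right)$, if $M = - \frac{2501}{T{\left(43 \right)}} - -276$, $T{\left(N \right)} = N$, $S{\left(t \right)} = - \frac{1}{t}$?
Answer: $\frac{3007498835}{129} \approx 2.3314 \cdot 10^{7}$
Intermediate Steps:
$p{\left(J,v \right)} = \left(\frac{1}{6} + J\right) \left(J + v\right)$ ($p{\left(J,v \right)} = \left(J - \frac{1}{-6}\right) \left(v + J\right) = \left(J - - \frac{1}{6}\right) \left(J + v\right) = \left(J + \frac{1}{6}\right) \left(J + v\right) = \left(\frac{1}{6} + J\right) \left(J + v\right)$)
$M = \frac{9367}{43}$ ($M = - \frac{2501}{43} - -276 = \left(-2501\right) \frac{1}{43} + 276 = - \frac{2501}{43} + 276 = \frac{9367}{43} \approx 217.84$)
$\left(3801 + M\right) \left(4495 + \left(p{\left(-5,42 \right)} + 1485\right)\right) = \left(3801 + \frac{9367}{43}\right) \left(4495 + \left(\left(\left(-5\right)^{2} + \frac{1}{6} \left(-5\right) + \frac{1}{6} \cdot 42 - 210\right) + 1485\right)\right) = \frac{172810 \left(4495 + \left(\left(25 - \frac{5}{6} + 7 - 210\right) + 1485\right)\right)}{43} = \frac{172810 \left(4495 + \left(- \frac{1073}{6} + 1485\right)\right)}{43} = \frac{172810 \left(4495 + \frac{7837}{6}\right)}{43} = \frac{172810}{43} \cdot \frac{34807}{6} = \frac{3007498835}{129}$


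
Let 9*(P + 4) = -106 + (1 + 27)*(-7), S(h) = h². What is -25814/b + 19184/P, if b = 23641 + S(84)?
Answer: -2654373182/5187793 ≈ -511.66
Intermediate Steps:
P = -338/9 (P = -4 + (-106 + (1 + 27)*(-7))/9 = -4 + (-106 + 28*(-7))/9 = -4 + (-106 - 196)/9 = -4 + (⅑)*(-302) = -4 - 302/9 = -338/9 ≈ -37.556)
b = 30697 (b = 23641 + 84² = 23641 + 7056 = 30697)
-25814/b + 19184/P = -25814/30697 + 19184/(-338/9) = -25814*1/30697 + 19184*(-9/338) = -25814/30697 - 86328/169 = -2654373182/5187793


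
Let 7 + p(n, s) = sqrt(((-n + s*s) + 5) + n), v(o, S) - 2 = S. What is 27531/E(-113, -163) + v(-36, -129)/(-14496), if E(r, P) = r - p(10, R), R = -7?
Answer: -21151026871/81047136 + 82593*sqrt(6)/11182 ≈ -242.88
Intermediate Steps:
v(o, S) = 2 + S
p(n, s) = -7 + sqrt(5 + s**2) (p(n, s) = -7 + sqrt(((-n + s*s) + 5) + n) = -7 + sqrt(((-n + s**2) + 5) + n) = -7 + sqrt(((s**2 - n) + 5) + n) = -7 + sqrt((5 + s**2 - n) + n) = -7 + sqrt(5 + s**2))
E(r, P) = 7 + r - 3*sqrt(6) (E(r, P) = r - (-7 + sqrt(5 + (-7)**2)) = r - (-7 + sqrt(5 + 49)) = r - (-7 + sqrt(54)) = r - (-7 + 3*sqrt(6)) = r + (7 - 3*sqrt(6)) = 7 + r - 3*sqrt(6))
27531/E(-113, -163) + v(-36, -129)/(-14496) = 27531/(7 - 113 - 3*sqrt(6)) + (2 - 129)/(-14496) = 27531/(-106 - 3*sqrt(6)) - 127*(-1/14496) = 27531/(-106 - 3*sqrt(6)) + 127/14496 = 127/14496 + 27531/(-106 - 3*sqrt(6))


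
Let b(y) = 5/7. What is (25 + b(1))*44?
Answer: 7920/7 ≈ 1131.4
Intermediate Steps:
b(y) = 5/7 (b(y) = 5*(⅐) = 5/7)
(25 + b(1))*44 = (25 + 5/7)*44 = (180/7)*44 = 7920/7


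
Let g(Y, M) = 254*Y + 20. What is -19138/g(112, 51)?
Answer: -9569/14234 ≈ -0.67226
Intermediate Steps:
g(Y, M) = 20 + 254*Y
-19138/g(112, 51) = -19138/(20 + 254*112) = -19138/(20 + 28448) = -19138/28468 = -19138*1/28468 = -9569/14234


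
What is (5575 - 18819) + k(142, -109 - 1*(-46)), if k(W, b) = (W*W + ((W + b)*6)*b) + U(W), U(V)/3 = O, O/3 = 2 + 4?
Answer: -22888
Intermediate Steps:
O = 18 (O = 3*(2 + 4) = 3*6 = 18)
U(V) = 54 (U(V) = 3*18 = 54)
k(W, b) = 54 + W² + b*(6*W + 6*b) (k(W, b) = (W*W + ((W + b)*6)*b) + 54 = (W² + (6*W + 6*b)*b) + 54 = (W² + b*(6*W + 6*b)) + 54 = 54 + W² + b*(6*W + 6*b))
(5575 - 18819) + k(142, -109 - 1*(-46)) = (5575 - 18819) + (54 + 142² + 6*(-109 - 1*(-46))² + 6*142*(-109 - 1*(-46))) = -13244 + (54 + 20164 + 6*(-109 + 46)² + 6*142*(-109 + 46)) = -13244 + (54 + 20164 + 6*(-63)² + 6*142*(-63)) = -13244 + (54 + 20164 + 6*3969 - 53676) = -13244 + (54 + 20164 + 23814 - 53676) = -13244 - 9644 = -22888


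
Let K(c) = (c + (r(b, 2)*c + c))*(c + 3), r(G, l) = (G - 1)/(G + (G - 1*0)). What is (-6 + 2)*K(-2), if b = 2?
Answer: 18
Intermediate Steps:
r(G, l) = (-1 + G)/(2*G) (r(G, l) = (-1 + G)/(G + (G + 0)) = (-1 + G)/(G + G) = (-1 + G)/((2*G)) = (-1 + G)*(1/(2*G)) = (-1 + G)/(2*G))
K(c) = 9*c*(3 + c)/4 (K(c) = (c + (((½)*(-1 + 2)/2)*c + c))*(c + 3) = (c + (((½)*(½)*1)*c + c))*(3 + c) = (c + (c/4 + c))*(3 + c) = (c + 5*c/4)*(3 + c) = (9*c/4)*(3 + c) = 9*c*(3 + c)/4)
(-6 + 2)*K(-2) = (-6 + 2)*((9/4)*(-2)*(3 - 2)) = -9*(-2) = -4*(-9/2) = 18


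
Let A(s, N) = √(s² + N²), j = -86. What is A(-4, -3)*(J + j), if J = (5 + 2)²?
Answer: -185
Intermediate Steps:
J = 49 (J = 7² = 49)
A(s, N) = √(N² + s²)
A(-4, -3)*(J + j) = √((-3)² + (-4)²)*(49 - 86) = √(9 + 16)*(-37) = √25*(-37) = 5*(-37) = -185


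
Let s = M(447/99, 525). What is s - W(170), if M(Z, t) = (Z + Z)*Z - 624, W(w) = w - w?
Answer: -635134/1089 ≈ -583.23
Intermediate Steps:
W(w) = 0
M(Z, t) = -624 + 2*Z² (M(Z, t) = (2*Z)*Z - 624 = 2*Z² - 624 = -624 + 2*Z²)
s = -635134/1089 (s = -624 + 2*(447/99)² = -624 + 2*(447*(1/99))² = -624 + 2*(149/33)² = -624 + 2*(22201/1089) = -624 + 44402/1089 = -635134/1089 ≈ -583.23)
s - W(170) = -635134/1089 - 1*0 = -635134/1089 + 0 = -635134/1089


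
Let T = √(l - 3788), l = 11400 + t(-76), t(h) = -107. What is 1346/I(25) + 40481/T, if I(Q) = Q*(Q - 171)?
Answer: -673/1825 + 40481*√7505/7505 ≈ 466.91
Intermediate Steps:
I(Q) = Q*(-171 + Q)
l = 11293 (l = 11400 - 107 = 11293)
T = √7505 (T = √(11293 - 3788) = √7505 ≈ 86.631)
1346/I(25) + 40481/T = 1346/((25*(-171 + 25))) + 40481/(√7505) = 1346/((25*(-146))) + 40481*(√7505/7505) = 1346/(-3650) + 40481*√7505/7505 = 1346*(-1/3650) + 40481*√7505/7505 = -673/1825 + 40481*√7505/7505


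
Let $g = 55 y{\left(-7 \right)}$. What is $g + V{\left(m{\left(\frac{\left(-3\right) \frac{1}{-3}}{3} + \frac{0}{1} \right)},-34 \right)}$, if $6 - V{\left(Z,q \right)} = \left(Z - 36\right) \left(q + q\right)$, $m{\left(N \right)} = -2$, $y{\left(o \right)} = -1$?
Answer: $-2633$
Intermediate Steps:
$V{\left(Z,q \right)} = 6 - 2 q \left(-36 + Z\right)$ ($V{\left(Z,q \right)} = 6 - \left(Z - 36\right) \left(q + q\right) = 6 - \left(-36 + Z\right) 2 q = 6 - 2 q \left(-36 + Z\right)$)
$g = -55$ ($g = 55 \left(-1\right) = -55$)
$g + V{\left(m{\left(\frac{\left(-3\right) \frac{1}{-3}}{3} + \frac{0}{1} \right)},-34 \right)} = -55 + \left(6 + 72 \left(-34\right) - \left(-4\right) \left(-34\right)\right) = -55 - 2578 = -2633$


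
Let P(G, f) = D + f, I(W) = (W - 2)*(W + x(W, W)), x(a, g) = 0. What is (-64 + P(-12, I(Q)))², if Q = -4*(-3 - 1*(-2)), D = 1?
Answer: 3025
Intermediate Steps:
Q = 4 (Q = -4*(-3 + 2) = -4*(-1) = 4)
I(W) = W*(-2 + W) (I(W) = (W - 2)*(W + 0) = (-2 + W)*W = W*(-2 + W))
P(G, f) = 1 + f
(-64 + P(-12, I(Q)))² = (-64 + (1 + 4*(-2 + 4)))² = (-64 + (1 + 4*2))² = (-64 + (1 + 8))² = (-64 + 9)² = (-55)² = 3025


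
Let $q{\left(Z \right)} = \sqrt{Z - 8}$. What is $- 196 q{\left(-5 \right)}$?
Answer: $- 196 i \sqrt{13} \approx - 706.69 i$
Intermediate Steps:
$q{\left(Z \right)} = \sqrt{-8 + Z}$
$- 196 q{\left(-5 \right)} = - 196 \sqrt{-8 - 5} = - 196 \sqrt{-13} = - 196 i \sqrt{13}$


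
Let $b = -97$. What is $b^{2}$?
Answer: $9409$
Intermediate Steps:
$b^{2} = \left(-97\right)^{2} = 9409$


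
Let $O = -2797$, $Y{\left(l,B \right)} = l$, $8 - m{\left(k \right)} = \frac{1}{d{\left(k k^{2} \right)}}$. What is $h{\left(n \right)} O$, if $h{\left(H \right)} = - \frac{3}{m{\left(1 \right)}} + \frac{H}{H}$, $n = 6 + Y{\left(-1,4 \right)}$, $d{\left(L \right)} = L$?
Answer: $- \frac{11188}{7} \approx -1598.3$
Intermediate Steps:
$m{\left(k \right)} = 8 - \frac{1}{k^{3}}$ ($m{\left(k \right)} = 8 - \frac{1}{k k^{2}} = 8 - \frac{1}{k^{3}}$)
$n = 5$ ($n = 6 - 1 = 5$)
$h{\left(H \right)} = \frac{4}{7}$ ($h{\left(H \right)} = - \frac{3}{8 - 1^{-3}} + \frac{H}{H} = - \frac{3}{8 - 1} + 1 = - \frac{3}{7} + 1 = \frac{4}{7}$)
$h{\left(n \right)} O = \frac{4}{7} \left(-2797\right) = - \frac{11188}{7}$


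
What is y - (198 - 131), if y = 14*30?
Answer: 353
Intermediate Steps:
y = 420
y - (198 - 131) = 420 - (198 - 131) = 420 - 1*67 = 420 - 67 = 353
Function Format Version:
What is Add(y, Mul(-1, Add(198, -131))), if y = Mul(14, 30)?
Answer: 353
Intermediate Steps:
y = 420
Add(y, Mul(-1, Add(198, -131))) = Add(420, Mul(-1, Add(198, -131))) = Add(420, Mul(-1, 67)) = Add(420, -67) = 353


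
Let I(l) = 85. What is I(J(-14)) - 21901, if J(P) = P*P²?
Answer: -21816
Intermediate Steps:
J(P) = P³
I(J(-14)) - 21901 = 85 - 21901 = -21816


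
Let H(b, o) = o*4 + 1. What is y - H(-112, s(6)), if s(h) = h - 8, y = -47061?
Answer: -47054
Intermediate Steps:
s(h) = -8 + h
H(b, o) = 1 + 4*o (H(b, o) = 4*o + 1 = 1 + 4*o)
y - H(-112, s(6)) = -47061 - (1 + 4*(-8 + 6)) = -47061 - (1 + 4*(-2)) = -47061 - (1 - 8) = -47061 - 1*(-7) = -47061 + 7 = -47054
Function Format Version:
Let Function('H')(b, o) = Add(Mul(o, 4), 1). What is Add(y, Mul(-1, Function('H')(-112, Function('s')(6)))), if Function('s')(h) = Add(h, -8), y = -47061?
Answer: -47054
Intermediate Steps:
Function('s')(h) = Add(-8, h)
Function('H')(b, o) = Add(1, Mul(4, o)) (Function('H')(b, o) = Add(Mul(4, o), 1) = Add(1, Mul(4, o)))
Add(y, Mul(-1, Function('H')(-112, Function('s')(6)))) = Add(-47061, Mul(-1, Add(1, Mul(4, Add(-8, 6))))) = Add(-47061, Mul(-1, Add(1, Mul(4, -2)))) = Add(-47061, Mul(-1, Add(1, -8))) = Add(-47061, Mul(-1, -7)) = Add(-47061, 7) = -47054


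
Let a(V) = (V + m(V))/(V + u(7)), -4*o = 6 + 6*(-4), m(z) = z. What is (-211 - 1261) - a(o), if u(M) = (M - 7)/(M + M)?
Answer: -1474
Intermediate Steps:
u(M) = (-7 + M)/(2*M) (u(M) = (-7 + M)/((2*M)) = (-7 + M)*(1/(2*M)) = (-7 + M)/(2*M))
o = 9/2 (o = -(6 + 6*(-4))/4 = -(6 - 24)/4 = -¼*(-18) = 9/2 ≈ 4.5000)
a(V) = 2 (a(V) = (V + V)/(V + (½)*(-7 + 7)/7) = (2*V)/(V + (½)*(⅐)*0) = (2*V)/(V + 0) = (2*V)/V = 2)
(-211 - 1261) - a(o) = (-211 - 1261) - 1*2 = -1472 - 2 = -1474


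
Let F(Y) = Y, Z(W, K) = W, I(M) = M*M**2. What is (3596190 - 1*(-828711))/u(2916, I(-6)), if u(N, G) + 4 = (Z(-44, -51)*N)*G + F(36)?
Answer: 4424901/27713696 ≈ 0.15966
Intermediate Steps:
I(M) = M**3
u(N, G) = 32 - 44*G*N (u(N, G) = -4 + ((-44*N)*G + 36) = -4 + (-44*G*N + 36) = -4 + (36 - 44*G*N) = 32 - 44*G*N)
(3596190 - 1*(-828711))/u(2916, I(-6)) = (3596190 - 1*(-828711))/(32 - 44*(-6)**3*2916) = (3596190 + 828711)/(32 - 44*(-216)*2916) = 4424901/(32 + 27713664) = 4424901/27713696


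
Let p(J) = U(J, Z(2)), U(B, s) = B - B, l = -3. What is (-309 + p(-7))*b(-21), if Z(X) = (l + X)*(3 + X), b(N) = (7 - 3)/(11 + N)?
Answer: 618/5 ≈ 123.60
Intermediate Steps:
b(N) = 4/(11 + N)
Z(X) = (-3 + X)*(3 + X)
U(B, s) = 0
p(J) = 0
(-309 + p(-7))*b(-21) = (-309 + 0)*(4/(11 - 21)) = -1236/(-10) = -1236*(-1)/10 = -309*(-2/5) = 618/5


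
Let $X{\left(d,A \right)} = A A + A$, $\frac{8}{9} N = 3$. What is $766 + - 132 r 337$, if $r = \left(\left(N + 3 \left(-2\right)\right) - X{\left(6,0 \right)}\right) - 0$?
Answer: $\frac{235073}{2} \approx 1.1754 \cdot 10^{5}$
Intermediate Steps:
$N = \frac{27}{8}$ ($N = \frac{9}{8} \cdot 3 = \frac{27}{8} \approx 3.375$)
$X{\left(d,A \right)} = A + A^{2}$ ($X{\left(d,A \right)} = A^{2} + A = A + A^{2}$)
$r = - \frac{21}{8}$ ($r = \left(\left(\frac{27}{8} + 3 \left(-2\right)\right) - 0 \left(1 + 0\right)\right) - 0 = \left(\left(\frac{27}{8} - 6\right) - 0 \cdot 1\right) + 0 = \left(- \frac{21}{8} - 0\right) + 0 = \left(- \frac{21}{8} + 0\right) + 0 = - \frac{21}{8} + 0 = - \frac{21}{8} \approx -2.625$)
$766 + - 132 r 337 = 766 + \left(-132\right) \left(- \frac{21}{8}\right) 337 = 766 + \frac{693}{2} \cdot 337 = 766 + \frac{233541}{2} = \frac{235073}{2}$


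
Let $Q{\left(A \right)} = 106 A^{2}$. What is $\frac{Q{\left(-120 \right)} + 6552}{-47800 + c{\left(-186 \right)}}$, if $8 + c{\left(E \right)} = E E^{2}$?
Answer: $- \frac{21291}{90037} \approx -0.23647$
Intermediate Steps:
$c{\left(E \right)} = -8 + E^{3}$ ($c{\left(E \right)} = -8 + E E^{2} = -8 + E^{3}$)
$\frac{Q{\left(-120 \right)} + 6552}{-47800 + c{\left(-186 \right)}} = \frac{106 \left(-120\right)^{2} + 6552}{-47800 + \left(-8 + \left(-186\right)^{3}\right)} = \frac{106 \cdot 14400 + 6552}{-47800 - 6434864} = \frac{1526400 + 6552}{-47800 - 6434864} = \frac{1532952}{-6482664} = 1532952 \left(- \frac{1}{6482664}\right) = - \frac{21291}{90037}$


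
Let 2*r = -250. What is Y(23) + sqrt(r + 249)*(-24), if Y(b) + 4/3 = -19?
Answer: -61/3 - 48*sqrt(31) ≈ -287.59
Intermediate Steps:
r = -125 (r = (1/2)*(-250) = -125)
Y(b) = -61/3 (Y(b) = -4/3 - 19 = -61/3)
Y(23) + sqrt(r + 249)*(-24) = -61/3 + sqrt(-125 + 249)*(-24) = -61/3 + sqrt(124)*(-24) = -61/3 + (2*sqrt(31))*(-24) = -61/3 - 48*sqrt(31)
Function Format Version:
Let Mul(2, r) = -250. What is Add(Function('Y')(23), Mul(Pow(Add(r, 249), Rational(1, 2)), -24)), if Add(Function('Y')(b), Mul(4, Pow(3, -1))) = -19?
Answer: Add(Rational(-61, 3), Mul(-48, Pow(31, Rational(1, 2)))) ≈ -287.59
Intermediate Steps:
r = -125 (r = Mul(Rational(1, 2), -250) = -125)
Function('Y')(b) = Rational(-61, 3) (Function('Y')(b) = Add(Rational(-4, 3), -19) = Rational(-61, 3))
Add(Function('Y')(23), Mul(Pow(Add(r, 249), Rational(1, 2)), -24)) = Add(Rational(-61, 3), Mul(Pow(Add(-125, 249), Rational(1, 2)), -24)) = Add(Rational(-61, 3), Mul(Pow(124, Rational(1, 2)), -24)) = Add(Rational(-61, 3), Mul(Mul(2, Pow(31, Rational(1, 2))), -24)) = Add(Rational(-61, 3), Mul(-48, Pow(31, Rational(1, 2))))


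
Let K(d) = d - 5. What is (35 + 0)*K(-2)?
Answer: -245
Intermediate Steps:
K(d) = -5 + d
(35 + 0)*K(-2) = (35 + 0)*(-5 - 2) = 35*(-7) = -245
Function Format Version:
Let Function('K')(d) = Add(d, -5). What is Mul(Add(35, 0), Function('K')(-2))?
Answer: -245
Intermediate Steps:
Function('K')(d) = Add(-5, d)
Mul(Add(35, 0), Function('K')(-2)) = Mul(Add(35, 0), Add(-5, -2)) = Mul(35, -7) = -245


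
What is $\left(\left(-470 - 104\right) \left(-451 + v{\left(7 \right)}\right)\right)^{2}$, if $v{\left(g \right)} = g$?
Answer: $64951580736$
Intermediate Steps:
$\left(\left(-470 - 104\right) \left(-451 + v{\left(7 \right)}\right)\right)^{2} = \left(\left(-470 - 104\right) \left(-451 + 7\right)\right)^{2} = \left(\left(-574\right) \left(-444\right)\right)^{2} = 254856^{2} = 64951580736$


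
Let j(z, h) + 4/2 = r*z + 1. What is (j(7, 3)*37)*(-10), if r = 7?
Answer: -17760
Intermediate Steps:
j(z, h) = -1 + 7*z (j(z, h) = -2 + (7*z + 1) = -2 + (1 + 7*z) = -1 + 7*z)
(j(7, 3)*37)*(-10) = ((-1 + 7*7)*37)*(-10) = ((-1 + 49)*37)*(-10) = (48*37)*(-10) = 1776*(-10) = -17760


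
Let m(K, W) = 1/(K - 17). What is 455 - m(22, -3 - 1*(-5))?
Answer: 2274/5 ≈ 454.80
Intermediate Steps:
m(K, W) = 1/(-17 + K)
455 - m(22, -3 - 1*(-5)) = 455 - 1/(-17 + 22) = 455 - 1/5 = 455 - 1*⅕ = 455 - ⅕ = 2274/5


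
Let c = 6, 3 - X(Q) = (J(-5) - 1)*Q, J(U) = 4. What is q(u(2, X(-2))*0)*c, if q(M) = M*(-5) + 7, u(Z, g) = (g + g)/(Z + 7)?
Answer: 42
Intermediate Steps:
X(Q) = 3 - 3*Q (X(Q) = 3 - (4 - 1)*Q = 3 - 3*Q)
u(Z, g) = 2*g/(7 + Z) (u(Z, g) = (2*g)/(7 + Z) = 2*g/(7 + Z))
q(M) = 7 - 5*M (q(M) = -5*M + 7 = 7 - 5*M)
q(u(2, X(-2))*0)*c = (7 - 5*2*(3 - 3*(-2))/(7 + 2)*0)*6 = (7 - 5*2*(3 + 6)/9*0)*6 = (7 - 5*2*9*(1/9)*0)*6 = (7 - 10*0)*6 = (7 - 5*0)*6 = (7 + 0)*6 = 7*6 = 42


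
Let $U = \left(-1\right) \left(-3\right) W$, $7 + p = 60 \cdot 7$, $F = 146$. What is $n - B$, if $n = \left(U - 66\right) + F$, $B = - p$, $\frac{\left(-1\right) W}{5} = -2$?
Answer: $523$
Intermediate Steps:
$W = 10$ ($W = \left(-5\right) \left(-2\right) = 10$)
$p = 413$ ($p = -7 + 60 \cdot 7 = -7 + 420 = 413$)
$U = 30$ ($U = \left(-1\right) \left(-3\right) 10 = 3 \cdot 10 = 30$)
$B = -413$ ($B = \left(-1\right) 413 = -413$)
$n = 110$ ($n = \left(30 - 66\right) + 146 = -36 + 146 = 110$)
$n - B = 110 - -413 = 110 + 413 = 523$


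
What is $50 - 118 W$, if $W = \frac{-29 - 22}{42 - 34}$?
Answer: $\frac{3209}{4} \approx 802.25$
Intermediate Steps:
$W = - \frac{51}{8}$ ($W = - \frac{51}{42 - 34} = - \frac{51}{8} \approx -6.375$)
$50 - 118 W = 50 - - \frac{3009}{4} = 50 + \frac{3009}{4} = \frac{3209}{4}$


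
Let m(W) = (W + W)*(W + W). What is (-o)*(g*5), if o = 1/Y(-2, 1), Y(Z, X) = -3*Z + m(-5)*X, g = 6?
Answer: -15/53 ≈ -0.28302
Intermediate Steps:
m(W) = 4*W**2 (m(W) = (2*W)*(2*W) = 4*W**2)
Y(Z, X) = -3*Z + 100*X (Y(Z, X) = -3*Z + (4*(-5)**2)*X = -3*Z + (4*25)*X = -3*Z + 100*X)
o = 1/106 (o = 1/(-3*(-2) + 100*1) = 1/(6 + 100) = 1/106 ≈ 0.0094340)
(-o)*(g*5) = (-1*1/106)*(6*5) = -1/106*30 = -15/53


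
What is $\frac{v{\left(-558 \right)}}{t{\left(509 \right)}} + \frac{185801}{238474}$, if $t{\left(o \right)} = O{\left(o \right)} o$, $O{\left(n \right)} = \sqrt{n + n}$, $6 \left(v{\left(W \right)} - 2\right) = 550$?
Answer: $\frac{185801}{238474} + \frac{281 \sqrt{1018}}{1554486} \approx 0.78489$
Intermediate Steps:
$v{\left(W \right)} = \frac{281}{3}$ ($v{\left(W \right)} = 2 + \frac{1}{6} \cdot 550 = 2 + \frac{275}{3} = \frac{281}{3}$)
$O{\left(n \right)} = \sqrt{2} \sqrt{n}$ ($O{\left(n \right)} = \sqrt{2 n} = \sqrt{2} \sqrt{n}$)
$t{\left(o \right)} = \sqrt{2} o^{\frac{3}{2}}$ ($t{\left(o \right)} = \sqrt{2} \sqrt{o} o = \sqrt{2} o^{\frac{3}{2}}$)
$\frac{v{\left(-558 \right)}}{t{\left(509 \right)}} + \frac{185801}{238474} = \frac{281}{3 \sqrt{2} \cdot 509^{\frac{3}{2}}} + \frac{185801}{238474} = \frac{281}{3 \sqrt{2} \cdot 509 \sqrt{509}} + 185801 \cdot \frac{1}{238474} = \frac{281}{3 \cdot 509 \sqrt{1018}} + \frac{185801}{238474} = \frac{281 \frac{\sqrt{1018}}{518162}}{3} + \frac{185801}{238474} = \frac{281 \sqrt{1018}}{1554486} + \frac{185801}{238474} = \frac{185801}{238474} + \frac{281 \sqrt{1018}}{1554486}$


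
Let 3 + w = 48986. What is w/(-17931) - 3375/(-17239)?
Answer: -783900812/309112509 ≈ -2.5360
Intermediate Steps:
w = 48983 (w = -3 + 48986 = 48983)
w/(-17931) - 3375/(-17239) = 48983/(-17931) - 3375/(-17239) = 48983*(-1/17931) - 3375*(-1/17239) = -48983/17931 + 3375/17239 = -783900812/309112509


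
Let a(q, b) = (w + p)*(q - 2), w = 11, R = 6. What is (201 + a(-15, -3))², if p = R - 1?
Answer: 5041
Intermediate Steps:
p = 5 (p = 6 - 1 = 5)
a(q, b) = -32 + 16*q (a(q, b) = (11 + 5)*(q - 2) = 16*(-2 + q) = -32 + 16*q)
(201 + a(-15, -3))² = (201 + (-32 + 16*(-15)))² = (201 + (-32 - 240))² = (201 - 272)² = (-71)² = 5041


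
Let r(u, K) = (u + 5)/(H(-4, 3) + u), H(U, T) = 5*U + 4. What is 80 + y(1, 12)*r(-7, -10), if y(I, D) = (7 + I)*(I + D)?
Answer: 2048/23 ≈ 89.043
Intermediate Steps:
H(U, T) = 4 + 5*U
r(u, K) = (5 + u)/(-16 + u) (r(u, K) = (u + 5)/((4 + 5*(-4)) + u) = (5 + u)/((4 - 20) + u) = (5 + u)/(-16 + u))
y(I, D) = (7 + I)*(D + I)
80 + y(1, 12)*r(-7, -10) = 80 + (1**2 + 7*12 + 7*1 + 12*1)*((5 - 7)/(-16 - 7)) = 80 + (1 + 84 + 7 + 12)*(-2/(-23)) = 80 + 104*(-1/23*(-2)) = 80 + 104*(2/23) = 80 + 208/23 = 2048/23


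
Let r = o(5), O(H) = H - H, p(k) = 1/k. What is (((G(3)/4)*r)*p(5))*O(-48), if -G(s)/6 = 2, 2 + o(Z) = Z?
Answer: 0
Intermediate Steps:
o(Z) = -2 + Z
p(k) = 1/k
G(s) = -12 (G(s) = -6*2 = -12)
O(H) = 0
r = 3 (r = -2 + 5 = 3)
(((G(3)/4)*r)*p(5))*O(-48) = ((-12/4*3)/5)*0 = ((-12*1/4*3)*(1/5))*0 = (-3*3*(1/5))*0 = -9*1/5*0 = -9/5*0 = 0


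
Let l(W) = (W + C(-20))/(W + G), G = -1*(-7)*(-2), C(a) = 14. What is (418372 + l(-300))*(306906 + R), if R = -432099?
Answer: -8223245492571/157 ≈ -5.2377e+10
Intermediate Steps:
G = -14 (G = 7*(-2) = -14)
l(W) = (14 + W)/(-14 + W) (l(W) = (W + 14)/(W - 14) = (14 + W)/(-14 + W))
(418372 + l(-300))*(306906 + R) = (418372 + (14 - 300)/(-14 - 300))*(306906 - 432099) = (418372 - 286/(-314))*(-125193) = (418372 - 1/314*(-286))*(-125193) = (418372 + 143/157)*(-125193) = (65684547/157)*(-125193) = -8223245492571/157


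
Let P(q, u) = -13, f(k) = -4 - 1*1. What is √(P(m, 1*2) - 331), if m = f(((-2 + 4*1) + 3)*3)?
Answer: 2*I*√86 ≈ 18.547*I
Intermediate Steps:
f(k) = -5 (f(k) = -4 - 1 = -5)
m = -5
√(P(m, 1*2) - 331) = √(-13 - 331) = √(-344) = 2*I*√86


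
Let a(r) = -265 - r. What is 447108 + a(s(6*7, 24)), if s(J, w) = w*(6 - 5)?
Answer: 446819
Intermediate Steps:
s(J, w) = w (s(J, w) = w*1 = w)
447108 + a(s(6*7, 24)) = 447108 + (-265 - 1*24) = 447108 + (-265 - 24) = 447108 - 289 = 446819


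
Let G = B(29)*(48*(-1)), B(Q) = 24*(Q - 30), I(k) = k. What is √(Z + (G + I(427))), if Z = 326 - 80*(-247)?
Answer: √21665 ≈ 147.19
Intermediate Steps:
B(Q) = -720 + 24*Q (B(Q) = 24*(-30 + Q) = -720 + 24*Q)
Z = 20086 (Z = 326 + 19760 = 20086)
G = 1152 (G = (-720 + 24*29)*(48*(-1)) = (-720 + 696)*(-48) = -24*(-48) = 1152)
√(Z + (G + I(427))) = √(20086 + (1152 + 427)) = √(20086 + 1579) = √21665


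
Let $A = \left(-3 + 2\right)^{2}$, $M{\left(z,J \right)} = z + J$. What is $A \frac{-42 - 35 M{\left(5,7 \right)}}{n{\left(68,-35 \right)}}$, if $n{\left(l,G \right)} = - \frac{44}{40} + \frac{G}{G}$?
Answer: $4620$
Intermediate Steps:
$n{\left(l,G \right)} = - \frac{1}{10}$ ($n{\left(l,G \right)} = \left(-44\right) \frac{1}{40} + 1 = - \frac{11}{10} + 1 = - \frac{1}{10}$)
$M{\left(z,J \right)} = J + z$
$A = 1$ ($A = \left(-1\right)^{2} = 1$)
$A \frac{-42 - 35 M{\left(5,7 \right)}}{n{\left(68,-35 \right)}} = 1 \frac{-42 - 35 \left(7 + 5\right)}{- \frac{1}{10}} = 1 \left(-42 - 420\right) \left(-10\right) = 1 \left(\left(-462\right) \left(-10\right)\right) = 1 \cdot 4620 = 4620$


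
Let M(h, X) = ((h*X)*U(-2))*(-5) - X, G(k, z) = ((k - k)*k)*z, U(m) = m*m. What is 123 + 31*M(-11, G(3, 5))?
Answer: 123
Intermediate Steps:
U(m) = m**2
G(k, z) = 0 (G(k, z) = (0*k)*z = 0*z = 0)
M(h, X) = -X - 20*X*h (M(h, X) = ((h*X)*(-2)**2)*(-5) - X = ((X*h)*4)*(-5) - X = (4*X*h)*(-5) - X = -20*X*h - X = -X - 20*X*h)
123 + 31*M(-11, G(3, 5)) = 123 + 31*(-1*0*(1 + 20*(-11))) = 123 + 31*(-1*0*(1 - 220)) = 123 + 31*(-1*0*(-219)) = 123 + 31*0 = 123 + 0 = 123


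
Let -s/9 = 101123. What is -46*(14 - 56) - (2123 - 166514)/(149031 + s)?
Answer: 490078147/253692 ≈ 1931.8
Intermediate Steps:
s = -910107 (s = -9*101123 = -910107)
-46*(14 - 56) - (2123 - 166514)/(149031 + s) = -46*(14 - 56) - (2123 - 166514)/(149031 - 910107) = -46*(-42) - (-164391)/(-761076) = 1932 - (-164391)*(-1)/761076 = 1932 - 1*54797/253692 = 1932 - 54797/253692 = 490078147/253692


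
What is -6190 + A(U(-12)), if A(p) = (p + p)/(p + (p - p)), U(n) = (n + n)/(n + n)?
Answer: -6188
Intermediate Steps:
U(n) = 1 (U(n) = (2*n)/((2*n)) = (2*n)*(1/(2*n)) = 1)
A(p) = 2 (A(p) = (2*p)/(p + 0) = (2*p)/p = 2)
-6190 + A(U(-12)) = -6190 + 2 = -6188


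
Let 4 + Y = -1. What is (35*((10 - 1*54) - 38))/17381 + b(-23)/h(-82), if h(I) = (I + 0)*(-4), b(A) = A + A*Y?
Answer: 23489/203606 ≈ 0.11537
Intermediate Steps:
Y = -5 (Y = -4 - 1 = -5)
b(A) = -4*A (b(A) = A + A*(-5) = A - 5*A = -4*A)
h(I) = -4*I (h(I) = I*(-4) = -4*I)
(35*((10 - 1*54) - 38))/17381 + b(-23)/h(-82) = (35*((10 - 1*54) - 38))/17381 + (-4*(-23))/((-4*(-82))) = (35*((10 - 54) - 38))*(1/17381) + 92/328 = (35*(-44 - 38))*(1/17381) + 92*(1/328) = (35*(-82))*(1/17381) + 23/82 = -2870*1/17381 + 23/82 = -410/2483 + 23/82 = 23489/203606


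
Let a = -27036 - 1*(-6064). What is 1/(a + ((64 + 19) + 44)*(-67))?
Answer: -1/29481 ≈ -3.3920e-5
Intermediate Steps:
a = -20972 (a = -27036 + 6064 = -20972)
1/(a + ((64 + 19) + 44)*(-67)) = 1/(-20972 + ((64 + 19) + 44)*(-67)) = 1/(-20972 + (83 + 44)*(-67)) = 1/(-20972 + 127*(-67)) = 1/(-20972 - 8509) = 1/(-29481) = -1/29481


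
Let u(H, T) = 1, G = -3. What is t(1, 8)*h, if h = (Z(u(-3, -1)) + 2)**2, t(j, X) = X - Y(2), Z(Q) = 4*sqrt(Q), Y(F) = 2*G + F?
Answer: 432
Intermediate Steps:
Y(F) = -6 + F (Y(F) = 2*(-3) + F = -6 + F)
t(j, X) = 4 + X (t(j, X) = X - (-6 + 2) = X - 1*(-4) = X + 4 = 4 + X)
h = 36 (h = (4*sqrt(1) + 2)**2 = (4*1 + 2)**2 = (4 + 2)**2 = 6**2 = 36)
t(1, 8)*h = (4 + 8)*36 = 12*36 = 432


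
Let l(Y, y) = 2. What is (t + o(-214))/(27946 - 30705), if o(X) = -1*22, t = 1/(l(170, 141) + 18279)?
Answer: 402181/50437279 ≈ 0.0079739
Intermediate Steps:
t = 1/18281 (t = 1/(2 + 18279) = 1/18281 ≈ 5.4702e-5)
o(X) = -22
(t + o(-214))/(27946 - 30705) = (1/18281 - 22)/(27946 - 30705) = -402181/18281/(-2759) = -402181/18281*(-1/2759) = 402181/50437279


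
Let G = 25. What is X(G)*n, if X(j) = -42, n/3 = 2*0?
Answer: 0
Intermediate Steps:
n = 0 (n = 3*(2*0) = 3*0 = 0)
X(G)*n = -42*0 = 0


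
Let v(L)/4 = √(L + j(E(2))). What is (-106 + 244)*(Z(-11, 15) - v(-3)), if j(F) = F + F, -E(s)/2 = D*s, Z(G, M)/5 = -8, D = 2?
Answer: -5520 - 552*I*√19 ≈ -5520.0 - 2406.1*I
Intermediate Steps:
Z(G, M) = -40 (Z(G, M) = 5*(-8) = -40)
E(s) = -4*s
j(F) = 2*F
v(L) = 4*√(-16 + L) (v(L) = 4*√(L + 2*(-4*2)) = 4*√(L + 2*(-8)) = 4*√(L - 16) = 4*√(-16 + L))
(-106 + 244)*(Z(-11, 15) - v(-3)) = (-106 + 244)*(-40 - 4*√(-16 - 3)) = 138*(-40 - 4*√(-19)) = 138*(-40 - 4*I*√19) = -5520 - 552*I*√19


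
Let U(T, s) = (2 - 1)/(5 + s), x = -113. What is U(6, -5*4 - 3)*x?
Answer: 113/18 ≈ 6.2778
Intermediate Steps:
U(T, s) = 1/(5 + s)
U(6, -5*4 - 3)*x = -113/(5 + (-5*4 - 3)) = -113/(5 + (-20 - 3)) = -113/(5 - 23) = -113/(-18) = -1/18*(-113) = 113/18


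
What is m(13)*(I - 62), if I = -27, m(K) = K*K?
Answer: -15041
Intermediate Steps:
m(K) = K**2
m(13)*(I - 62) = 13**2*(-27 - 62) = 169*(-89) = -15041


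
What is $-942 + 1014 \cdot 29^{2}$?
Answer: $851832$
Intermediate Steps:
$-942 + 1014 \cdot 29^{2} = -942 + 1014 \cdot 841 = -942 + 852774 = 851832$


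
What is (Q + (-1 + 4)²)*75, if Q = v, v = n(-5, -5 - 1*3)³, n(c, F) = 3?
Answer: 2700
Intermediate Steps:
v = 27 (v = 3³ = 27)
Q = 27
(Q + (-1 + 4)²)*75 = (27 + (-1 + 4)²)*75 = (27 + 3²)*75 = (27 + 9)*75 = 36*75 = 2700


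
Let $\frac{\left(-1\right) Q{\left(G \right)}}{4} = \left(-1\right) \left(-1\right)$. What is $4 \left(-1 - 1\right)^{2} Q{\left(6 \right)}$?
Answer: $-64$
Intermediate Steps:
$Q{\left(G \right)} = -4$ ($Q{\left(G \right)} = - 4 \left(\left(-1\right) \left(-1\right)\right) = \left(-4\right) 1 = -4$)
$4 \left(-1 - 1\right)^{2} Q{\left(6 \right)} = 4 \left(-1 - 1\right)^{2} \left(-4\right) = 4 \left(-2\right)^{2} \left(-4\right) = 4 \cdot 4 \left(-4\right) = 16 \left(-4\right) = -64$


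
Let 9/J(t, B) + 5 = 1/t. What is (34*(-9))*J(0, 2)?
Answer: 0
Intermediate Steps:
J(t, B) = 9/(-5 + 1/t)
(34*(-9))*J(0, 2) = (34*(-9))*(-9*0/(-1 + 5*0)) = -(-2754)*0/(-1 + 0) = -(-2754)*0/(-1) = -(-2754)*0*(-1) = -306*0 = 0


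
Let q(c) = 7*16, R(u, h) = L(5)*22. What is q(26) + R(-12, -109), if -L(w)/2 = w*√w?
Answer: 112 - 220*√5 ≈ -379.94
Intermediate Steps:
L(w) = -2*w^(3/2) (L(w) = -2*w*√w = -2*w^(3/2))
R(u, h) = -220*√5 (R(u, h) = -10*√5*22 = -220*√5)
q(c) = 112
q(26) + R(-12, -109) = 112 - 220*√5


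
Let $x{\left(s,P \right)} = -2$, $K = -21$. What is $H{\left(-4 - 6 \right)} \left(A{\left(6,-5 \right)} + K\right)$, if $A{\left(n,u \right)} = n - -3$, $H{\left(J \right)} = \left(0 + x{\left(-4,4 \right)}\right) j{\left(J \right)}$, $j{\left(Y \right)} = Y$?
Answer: $-240$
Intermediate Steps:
$H{\left(J \right)} = - 2 J$ ($H{\left(J \right)} = \left(0 - 2\right) J = - 2 J$)
$A{\left(n,u \right)} = 3 + n$ ($A{\left(n,u \right)} = n + 3 = 3 + n$)
$H{\left(-4 - 6 \right)} \left(A{\left(6,-5 \right)} + K\right) = - 2 \left(-4 - 6\right) \left(\left(3 + 6\right) - 21\right) = - 2 \left(-4 - 6\right) \left(9 - 21\right) = \left(-2\right) \left(-10\right) \left(-12\right) = 20 \left(-12\right) = -240$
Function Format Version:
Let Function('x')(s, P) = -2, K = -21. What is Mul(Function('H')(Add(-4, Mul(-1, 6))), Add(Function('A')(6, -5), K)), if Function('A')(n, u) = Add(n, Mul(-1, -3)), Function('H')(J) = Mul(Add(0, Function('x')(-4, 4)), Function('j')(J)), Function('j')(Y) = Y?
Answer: -240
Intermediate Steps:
Function('H')(J) = Mul(-2, J) (Function('H')(J) = Mul(Add(0, -2), J) = Mul(-2, J))
Function('A')(n, u) = Add(3, n) (Function('A')(n, u) = Add(n, 3) = Add(3, n))
Mul(Function('H')(Add(-4, Mul(-1, 6))), Add(Function('A')(6, -5), K)) = Mul(Mul(-2, Add(-4, Mul(-1, 6))), Add(Add(3, 6), -21)) = Mul(Mul(-2, Add(-4, -6)), Add(9, -21)) = Mul(Mul(-2, -10), -12) = Mul(20, -12) = -240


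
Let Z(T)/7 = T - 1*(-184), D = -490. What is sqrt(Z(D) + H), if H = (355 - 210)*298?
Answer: 2*sqrt(10267) ≈ 202.65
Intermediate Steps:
Z(T) = 1288 + 7*T (Z(T) = 7*(T - 1*(-184)) = 7*(T + 184) = 7*(184 + T) = 1288 + 7*T)
H = 43210 (H = 145*298 = 43210)
sqrt(Z(D) + H) = sqrt((1288 + 7*(-490)) + 43210) = sqrt((1288 - 3430) + 43210) = sqrt(-2142 + 43210) = sqrt(41068) = 2*sqrt(10267)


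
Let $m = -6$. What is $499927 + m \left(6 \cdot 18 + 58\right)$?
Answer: $498931$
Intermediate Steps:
$499927 + m \left(6 \cdot 18 + 58\right) = 499927 - 6 \left(6 \cdot 18 + 58\right) = 499927 - 6 \left(108 + 58\right) = 499927 - 996 = 498931$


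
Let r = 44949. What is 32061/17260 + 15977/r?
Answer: 1716872909/775819740 ≈ 2.2130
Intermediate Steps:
32061/17260 + 15977/r = 32061/17260 + 15977/44949 = 1716872909/775819740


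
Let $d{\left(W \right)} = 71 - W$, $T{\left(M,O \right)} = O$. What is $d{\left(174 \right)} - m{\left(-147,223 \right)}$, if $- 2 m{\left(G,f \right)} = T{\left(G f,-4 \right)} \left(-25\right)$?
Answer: $-53$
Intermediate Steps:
$m{\left(G,f \right)} = -50$ ($m{\left(G,f \right)} = - \frac{\left(-4\right) \left(-25\right)}{2} = \left(- \frac{1}{2}\right) 100 = -50$)
$d{\left(174 \right)} - m{\left(-147,223 \right)} = \left(71 - 174\right) - -50 = \left(71 - 174\right) + 50 = -103 + 50 = -53$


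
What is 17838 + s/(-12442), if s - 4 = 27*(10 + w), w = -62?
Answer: 110970898/6221 ≈ 17838.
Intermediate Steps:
s = -1400 (s = 4 + 27*(10 - 62) = 4 + 27*(-52) = 4 - 1404 = -1400)
17838 + s/(-12442) = 17838 - 1400/(-12442) = 17838 - 1400*(-1/12442) = 17838 + 700/6221 = 110970898/6221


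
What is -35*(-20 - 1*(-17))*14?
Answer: 1470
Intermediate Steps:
-35*(-20 - 1*(-17))*14 = -35*(-20 + 17)*14 = -35*(-3)*14 = 105*14 = 1470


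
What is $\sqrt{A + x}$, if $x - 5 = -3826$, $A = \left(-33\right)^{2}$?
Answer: $2 i \sqrt{683} \approx 52.269 i$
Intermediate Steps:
$A = 1089$
$x = -3821$ ($x = 5 - 3826 = -3821$)
$\sqrt{A + x} = \sqrt{1089 - 3821} = \sqrt{-2732} = 2 i \sqrt{683}$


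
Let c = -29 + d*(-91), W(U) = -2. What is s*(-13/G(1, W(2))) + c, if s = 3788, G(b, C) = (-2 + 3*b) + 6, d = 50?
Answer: -81297/7 ≈ -11614.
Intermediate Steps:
G(b, C) = 4 + 3*b
c = -4579 (c = -29 + 50*(-91) = -29 - 4550 = -4579)
s*(-13/G(1, W(2))) + c = 3788*(-13/(4 + 3*1)) - 4579 = 3788*(-13/(4 + 3)) - 4579 = 3788*(-13/7) - 4579 = -49244/7 - 4579 = -81297/7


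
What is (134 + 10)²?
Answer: 20736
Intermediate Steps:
(134 + 10)² = 144² = 20736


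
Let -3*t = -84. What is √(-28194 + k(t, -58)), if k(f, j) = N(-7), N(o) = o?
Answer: I*√28201 ≈ 167.93*I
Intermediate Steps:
t = 28 (t = -⅓*(-84) = 28)
k(f, j) = -7
√(-28194 + k(t, -58)) = √(-28194 - 7) = √(-28201) = I*√28201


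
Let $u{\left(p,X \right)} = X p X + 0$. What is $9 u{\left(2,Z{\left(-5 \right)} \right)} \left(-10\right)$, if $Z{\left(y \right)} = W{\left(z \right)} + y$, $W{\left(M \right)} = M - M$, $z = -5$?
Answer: $-4500$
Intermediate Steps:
$W{\left(M \right)} = 0$
$Z{\left(y \right)} = y$ ($Z{\left(y \right)} = 0 + y = y$)
$u{\left(p,X \right)} = p X^{2}$ ($u{\left(p,X \right)} = p X^{2} + 0 = p X^{2}$)
$9 u{\left(2,Z{\left(-5 \right)} \right)} \left(-10\right) = 9 \cdot 2 \left(-5\right)^{2} \left(-10\right) = 9 \cdot 2 \cdot 25 \left(-10\right) = 9 \cdot 50 \left(-10\right) = 450 \left(-10\right) = -4500$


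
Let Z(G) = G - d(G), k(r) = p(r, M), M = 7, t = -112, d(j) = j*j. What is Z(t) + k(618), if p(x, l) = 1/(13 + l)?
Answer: -253119/20 ≈ -12656.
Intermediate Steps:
d(j) = j²
k(r) = 1/20 (k(r) = 1/(13 + 7) = 1/20)
Z(G) = G - G²
Z(t) + k(618) = -112*(1 - 1*(-112)) + 1/20 = -112*(1 + 112) + 1/20 = -112*113 + 1/20 = -12656 + 1/20 = -253119/20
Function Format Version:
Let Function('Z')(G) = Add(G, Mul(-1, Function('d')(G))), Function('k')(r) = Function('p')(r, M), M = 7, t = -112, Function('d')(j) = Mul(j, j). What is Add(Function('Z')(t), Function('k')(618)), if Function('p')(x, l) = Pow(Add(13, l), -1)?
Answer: Rational(-253119, 20) ≈ -12656.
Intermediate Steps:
Function('d')(j) = Pow(j, 2)
Function('k')(r) = Rational(1, 20) (Function('k')(r) = Pow(Add(13, 7), -1) = Pow(20, -1) = Rational(1, 20))
Function('Z')(G) = Add(G, Mul(-1, Pow(G, 2)))
Add(Function('Z')(t), Function('k')(618)) = Add(Mul(-112, Add(1, Mul(-1, -112))), Rational(1, 20)) = Add(Mul(-112, Add(1, 112)), Rational(1, 20)) = Add(Mul(-112, 113), Rational(1, 20)) = Add(-12656, Rational(1, 20)) = Rational(-253119, 20)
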